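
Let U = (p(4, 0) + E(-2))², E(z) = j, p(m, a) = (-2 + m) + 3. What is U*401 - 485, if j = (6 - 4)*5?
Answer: 89740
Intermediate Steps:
p(m, a) = 1 + m
j = 10 (j = 2*5 = 10)
E(z) = 10
U = 225 (U = ((1 + 4) + 10)² = (5 + 10)² = 15² = 225)
U*401 - 485 = 225*401 - 485 = 90225 - 485 = 89740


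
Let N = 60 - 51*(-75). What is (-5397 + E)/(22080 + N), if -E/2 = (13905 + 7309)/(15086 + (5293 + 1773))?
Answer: -29899193/143794170 ≈ -0.20793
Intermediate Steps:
E = -10607/5538 (E = -2*(13905 + 7309)/(15086 + (5293 + 1773)) = -42428/(15086 + 7066) = -42428/22152 = -2*10607/11076 = -10607/5538 ≈ -1.9153)
N = 3885 (N = 60 + 3825 = 3885)
(-5397 + E)/(22080 + N) = (-5397 - 10607/5538)/(22080 + 3885) = -29899193/5538/25965 = -29899193/5538*1/25965 = -29899193/143794170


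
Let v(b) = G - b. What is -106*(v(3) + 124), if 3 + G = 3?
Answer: -12826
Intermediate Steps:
G = 0 (G = -3 + 3 = 0)
v(b) = -b (v(b) = 0 - b = -b)
-106*(v(3) + 124) = -106*(-1*3 + 124) = -106*(-3 + 124) = -106*121 = -12826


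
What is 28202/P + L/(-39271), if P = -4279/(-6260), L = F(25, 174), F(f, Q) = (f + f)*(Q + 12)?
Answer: 6933040050220/168040609 ≈ 41258.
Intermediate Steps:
F(f, Q) = 2*f*(12 + Q) (F(f, Q) = (2*f)*(12 + Q) = 2*f*(12 + Q))
L = 9300 (L = 2*25*(12 + 174) = 2*25*186 = 9300)
P = 4279/6260 (P = -4279*(-1/6260) = 4279/6260 ≈ 0.68355)
28202/P + L/(-39271) = 28202/(4279/6260) + 9300/(-39271) = 28202*(6260/4279) + 9300*(-1/39271) = 176544520/4279 - 9300/39271 = 6933040050220/168040609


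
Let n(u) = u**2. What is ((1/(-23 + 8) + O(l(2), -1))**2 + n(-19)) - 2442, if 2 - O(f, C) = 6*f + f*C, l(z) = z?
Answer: -453584/225 ≈ -2015.9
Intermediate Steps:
O(f, C) = 2 - 6*f - C*f (O(f, C) = 2 - (6*f + f*C) = 2 - (6*f + C*f) = 2 + (-6*f - C*f) = 2 - 6*f - C*f)
((1/(-23 + 8) + O(l(2), -1))**2 + n(-19)) - 2442 = ((1/(-23 + 8) + (2 - 6*2 - 1*(-1)*2))**2 + (-19)**2) - 2442 = ((1/(-15) + (2 - 12 + 2))**2 + 361) - 2442 = ((-1/15 - 8)**2 + 361) - 2442 = ((-121/15)**2 + 361) - 2442 = (14641/225 + 361) - 2442 = 95866/225 - 2442 = -453584/225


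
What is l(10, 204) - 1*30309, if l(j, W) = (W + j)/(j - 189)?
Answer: -5425525/179 ≈ -30310.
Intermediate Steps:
l(j, W) = (W + j)/(-189 + j)
l(10, 204) - 1*30309 = (204 + 10)/(-189 + 10) - 1*30309 = 214/(-179) - 30309 = -1/179*214 - 30309 = -214/179 - 30309 = -5425525/179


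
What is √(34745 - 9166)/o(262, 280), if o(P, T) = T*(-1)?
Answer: -√25579/280 ≈ -0.57119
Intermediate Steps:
o(P, T) = -T
√(34745 - 9166)/o(262, 280) = √(34745 - 9166)/((-1*280)) = √25579/(-280) = √25579*(-1/280) = -√25579/280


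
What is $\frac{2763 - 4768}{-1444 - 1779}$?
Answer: $\frac{2005}{3223} \approx 0.62209$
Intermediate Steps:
$\frac{2763 - 4768}{-1444 - 1779} = - \frac{2005}{-1444 - 1779} = - \frac{2005}{-3223} = \left(-2005\right) \left(- \frac{1}{3223}\right) = \frac{2005}{3223}$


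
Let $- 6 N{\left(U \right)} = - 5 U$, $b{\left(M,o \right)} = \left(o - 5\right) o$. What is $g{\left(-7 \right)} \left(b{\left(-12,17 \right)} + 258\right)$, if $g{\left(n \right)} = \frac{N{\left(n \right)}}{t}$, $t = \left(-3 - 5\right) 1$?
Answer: $\frac{2695}{8} \approx 336.88$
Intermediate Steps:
$b{\left(M,o \right)} = o \left(-5 + o\right)$ ($b{\left(M,o \right)} = \left(-5 + o\right) o = o \left(-5 + o\right)$)
$N{\left(U \right)} = \frac{5 U}{6}$ ($N{\left(U \right)} = - \frac{\left(-5\right) U}{6} = \frac{5 U}{6}$)
$t = -8$ ($t = \left(-8\right) 1 = -8$)
$g{\left(n \right)} = - \frac{5 n}{48}$ ($g{\left(n \right)} = \frac{\frac{5}{6} n}{-8} = \frac{5 n}{6} \left(- \frac{1}{8}\right) = - \frac{5 n}{48}$)
$g{\left(-7 \right)} \left(b{\left(-12,17 \right)} + 258\right) = \left(- \frac{5}{48}\right) \left(-7\right) \left(17 \left(-5 + 17\right) + 258\right) = \frac{35 \left(17 \cdot 12 + 258\right)}{48} = \frac{35 \left(204 + 258\right)}{48} = \frac{35}{48} \cdot 462 = \frac{2695}{8}$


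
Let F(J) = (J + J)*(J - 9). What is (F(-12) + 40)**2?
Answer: 295936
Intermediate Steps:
F(J) = 2*J*(-9 + J) (F(J) = (2*J)*(-9 + J) = 2*J*(-9 + J))
(F(-12) + 40)**2 = (2*(-12)*(-9 - 12) + 40)**2 = (2*(-12)*(-21) + 40)**2 = (504 + 40)**2 = 544**2 = 295936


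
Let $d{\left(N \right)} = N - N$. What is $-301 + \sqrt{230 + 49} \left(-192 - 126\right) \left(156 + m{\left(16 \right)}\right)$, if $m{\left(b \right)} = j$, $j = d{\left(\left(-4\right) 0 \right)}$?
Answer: $-301 - 148824 \sqrt{31} \approx -8.2892 \cdot 10^{5}$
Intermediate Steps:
$d{\left(N \right)} = 0$
$j = 0$
$m{\left(b \right)} = 0$
$-301 + \sqrt{230 + 49} \left(-192 - 126\right) \left(156 + m{\left(16 \right)}\right) = -301 + \sqrt{230 + 49} \left(-192 - 126\right) \left(156 + 0\right) = -301 + \sqrt{279} \left(\left(-318\right) 156\right) = -301 + 3 \sqrt{31} \left(-49608\right) = -301 - 148824 \sqrt{31}$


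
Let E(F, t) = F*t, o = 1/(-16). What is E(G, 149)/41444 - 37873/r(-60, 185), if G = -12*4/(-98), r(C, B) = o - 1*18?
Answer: 307643546318/146722121 ≈ 2096.8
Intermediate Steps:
o = -1/16 ≈ -0.062500
r(C, B) = -289/16 (r(C, B) = -1/16 - 1*18 = -1/16 - 18 = -289/16)
G = 24/49 (G = -48*(-1/98) = 24/49 ≈ 0.48980)
E(G, 149)/41444 - 37873/r(-60, 185) = ((24/49)*149)/41444 - 37873/(-289/16) = (3576/49)*(1/41444) - 37873*(-16/289) = 894/507689 + 605968/289 = 307643546318/146722121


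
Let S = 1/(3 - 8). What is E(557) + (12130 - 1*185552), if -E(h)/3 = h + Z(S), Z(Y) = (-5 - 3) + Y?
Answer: -875342/5 ≈ -1.7507e+5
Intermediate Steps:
S = -1/5 (S = 1/(-5) = -1/5 ≈ -0.20000)
Z(Y) = -8 + Y
E(h) = 123/5 - 3*h (E(h) = -3*(h + (-8 - 1/5)) = -3*(h - 41/5) = -3*(-41/5 + h) = 123/5 - 3*h)
E(557) + (12130 - 1*185552) = (123/5 - 3*557) + (12130 - 1*185552) = (123/5 - 1671) + (12130 - 185552) = -8232/5 - 173422 = -875342/5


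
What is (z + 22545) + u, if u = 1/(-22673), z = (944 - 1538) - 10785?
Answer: 253166717/22673 ≈ 11166.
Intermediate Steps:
z = -11379 (z = -594 - 10785 = -11379)
u = -1/22673 ≈ -4.4105e-5
(z + 22545) + u = (-11379 + 22545) - 1/22673 = 11166 - 1/22673 = 253166717/22673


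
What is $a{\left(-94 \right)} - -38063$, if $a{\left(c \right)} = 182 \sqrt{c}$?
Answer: $38063 + 182 i \sqrt{94} \approx 38063.0 + 1764.6 i$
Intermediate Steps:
$a{\left(-94 \right)} - -38063 = 182 \sqrt{-94} - -38063 = 182 i \sqrt{94} + 38063 = 38063 + 182 i \sqrt{94}$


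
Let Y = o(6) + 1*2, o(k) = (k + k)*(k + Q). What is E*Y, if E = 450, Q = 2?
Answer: 44100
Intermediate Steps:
o(k) = 2*k*(2 + k) (o(k) = (k + k)*(k + 2) = (2*k)*(2 + k) = 2*k*(2 + k))
Y = 98 (Y = 2*6*(2 + 6) + 1*2 = 2*6*8 + 2 = 96 + 2 = 98)
E*Y = 450*98 = 44100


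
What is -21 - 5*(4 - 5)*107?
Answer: 514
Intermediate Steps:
-21 - 5*(4 - 5)*107 = -21 - 5*(-1)*107 = -21 + 5*107 = -21 + 535 = 514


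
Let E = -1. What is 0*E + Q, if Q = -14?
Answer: -14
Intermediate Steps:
0*E + Q = 0*(-1) - 14 = 0 - 14 = -14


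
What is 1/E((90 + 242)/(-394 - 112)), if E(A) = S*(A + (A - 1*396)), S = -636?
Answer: 253/63930720 ≈ 3.9574e-6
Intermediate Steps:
E(A) = 251856 - 1272*A (E(A) = -636*(A + (A - 1*396)) = -636*(A + (A - 396)) = -636*(A + (-396 + A)) = -636*(-396 + 2*A) = 251856 - 1272*A)
1/E((90 + 242)/(-394 - 112)) = 1/(251856 - 1272*(90 + 242)/(-394 - 112)) = 1/(251856 - 422304/(-506)) = 1/(251856 - 422304*(-1)/506) = 1/(251856 - 1272*(-166/253)) = 1/(251856 + 211152/253) = 1/(63930720/253) = 253/63930720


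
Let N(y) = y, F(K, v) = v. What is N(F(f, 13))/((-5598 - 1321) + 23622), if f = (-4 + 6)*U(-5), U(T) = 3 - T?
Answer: 13/16703 ≈ 0.00077830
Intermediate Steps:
f = 16 (f = (-4 + 6)*(3 - 1*(-5)) = 2*(3 + 5) = 2*8 = 16)
N(F(f, 13))/((-5598 - 1321) + 23622) = 13/((-5598 - 1321) + 23622) = 13/(-6919 + 23622) = 13/16703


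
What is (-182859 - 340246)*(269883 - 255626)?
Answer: -7457907985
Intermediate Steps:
(-182859 - 340246)*(269883 - 255626) = -523105*14257 = -7457907985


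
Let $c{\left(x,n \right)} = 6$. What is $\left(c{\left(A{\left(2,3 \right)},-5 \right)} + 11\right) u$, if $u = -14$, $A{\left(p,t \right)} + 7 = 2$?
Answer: $-238$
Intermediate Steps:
$A{\left(p,t \right)} = -5$ ($A{\left(p,t \right)} = -7 + 2 = -5$)
$\left(c{\left(A{\left(2,3 \right)},-5 \right)} + 11\right) u = \left(6 + 11\right) \left(-14\right) = 17 \left(-14\right) = -238$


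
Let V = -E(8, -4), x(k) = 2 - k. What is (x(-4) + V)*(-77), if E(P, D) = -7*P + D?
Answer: -5082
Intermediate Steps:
E(P, D) = D - 7*P
V = 60 (V = -(-4 - 7*8) = -(-4 - 56) = -1*(-60) = 60)
(x(-4) + V)*(-77) = ((2 - 1*(-4)) + 60)*(-77) = ((2 + 4) + 60)*(-77) = (6 + 60)*(-77) = 66*(-77) = -5082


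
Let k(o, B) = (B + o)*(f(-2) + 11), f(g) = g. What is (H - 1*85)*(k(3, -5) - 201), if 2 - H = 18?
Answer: 22119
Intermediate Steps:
H = -16 (H = 2 - 1*18 = 2 - 18 = -16)
k(o, B) = 9*B + 9*o (k(o, B) = (B + o)*(-2 + 11) = (B + o)*9 = 9*B + 9*o)
(H - 1*85)*(k(3, -5) - 201) = (-16 - 1*85)*((9*(-5) + 9*3) - 201) = (-16 - 85)*((-45 + 27) - 201) = -101*(-18 - 201) = -101*(-219) = 22119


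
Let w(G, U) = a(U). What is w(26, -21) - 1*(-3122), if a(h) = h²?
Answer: 3563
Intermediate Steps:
w(G, U) = U²
w(26, -21) - 1*(-3122) = (-21)² - 1*(-3122) = 441 + 3122 = 3563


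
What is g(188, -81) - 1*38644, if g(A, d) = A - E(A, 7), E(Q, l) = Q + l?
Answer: -38651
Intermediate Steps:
g(A, d) = -7 (g(A, d) = A - (A + 7) = A - (7 + A) = A + (-7 - A) = -7)
g(188, -81) - 1*38644 = -7 - 1*38644 = -7 - 38644 = -38651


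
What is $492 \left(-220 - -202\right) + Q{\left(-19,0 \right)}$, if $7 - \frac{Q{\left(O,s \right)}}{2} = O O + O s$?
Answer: $-9564$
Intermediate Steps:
$Q{\left(O,s \right)} = 14 - 2 O^{2} - 2 O s$ ($Q{\left(O,s \right)} = 14 - 2 \left(O O + O s\right) = 14 - 2 \left(O^{2} + O s\right) = 14 - \left(2 O^{2} + 2 O s\right) = 14 - 2 O^{2} - 2 O s$)
$492 \left(-220 - -202\right) + Q{\left(-19,0 \right)} = 492 \left(-220 - -202\right) - \left(-14 + 0 + 722\right) = 492 \left(-220 + 202\right) + \left(14 - 722 + 0\right) = 492 \left(-18\right) + \left(14 - 722 + 0\right) = -8856 - 708 = -9564$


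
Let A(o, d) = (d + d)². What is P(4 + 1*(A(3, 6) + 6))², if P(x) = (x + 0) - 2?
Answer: 23104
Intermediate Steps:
A(o, d) = 4*d² (A(o, d) = (2*d)² = 4*d²)
P(x) = -2 + x (P(x) = x - 2 = -2 + x)
P(4 + 1*(A(3, 6) + 6))² = (-2 + (4 + 1*(4*6² + 6)))² = (-2 + (4 + 1*(4*36 + 6)))² = (-2 + (4 + 1*(144 + 6)))² = (-2 + (4 + 1*150))² = (-2 + (4 + 150))² = (-2 + 154)² = 152² = 23104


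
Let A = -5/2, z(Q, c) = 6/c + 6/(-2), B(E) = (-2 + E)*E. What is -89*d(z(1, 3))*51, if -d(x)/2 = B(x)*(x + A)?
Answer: -95319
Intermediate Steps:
B(E) = E*(-2 + E)
z(Q, c) = -3 + 6/c (z(Q, c) = 6/c + 6*(-½) = 6/c - 3 = -3 + 6/c)
A = -5/2 (A = -5*½ = -5/2 ≈ -2.5000)
d(x) = -2*x*(-2 + x)*(-5/2 + x) (d(x) = -2*x*(-2 + x)*(x - 5/2) = -2*x*(-2 + x)*(-5/2 + x))
-89*d(z(1, 3))*51 = -(-89)*(-3 + 6/3)*(-5 + 2*(-3 + 6/3))*(-2 + (-3 + 6/3))*51 = -(-89)*(-3 + 6*(⅓))*(-5 + 2*(-3 + 6*(⅓)))*(-2 + (-3 + 6*(⅓)))*51 = -(-89)*(-3 + 2)*(-5 + 2*(-3 + 2))*(-2 + (-3 + 2))*51 = -(-89)*(-1)*(-5 + 2*(-1))*(-2 - 1)*51 = -(-89)*(-1)*(-5 - 2)*(-3)*51 = -(-89)*(-1)*(-7)*(-3)*51 = -89*21*51 = -1869*51 = -95319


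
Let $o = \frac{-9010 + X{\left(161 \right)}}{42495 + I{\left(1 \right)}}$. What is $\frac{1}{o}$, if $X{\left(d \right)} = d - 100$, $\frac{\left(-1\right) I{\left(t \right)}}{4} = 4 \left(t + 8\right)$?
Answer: $- \frac{743}{157} \approx -4.7325$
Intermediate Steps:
$I{\left(t \right)} = -128 - 16 t$ ($I{\left(t \right)} = - 4 \cdot 4 \left(t + 8\right) = - 4 \cdot 4 \left(8 + t\right) = - 4 \left(32 + 4 t\right) = -128 - 16 t$)
$X{\left(d \right)} = -100 + d$
$o = - \frac{157}{743}$ ($o = \frac{-9010 + \left(-100 + 161\right)}{42495 - 144} = \frac{-9010 + 61}{42495 - 144} = - \frac{8949}{42495 - 144} = - \frac{8949}{42351} = \left(-8949\right) \frac{1}{42351} = - \frac{157}{743} \approx -0.21131$)
$\frac{1}{o} = \frac{1}{- \frac{157}{743}} = - \frac{743}{157}$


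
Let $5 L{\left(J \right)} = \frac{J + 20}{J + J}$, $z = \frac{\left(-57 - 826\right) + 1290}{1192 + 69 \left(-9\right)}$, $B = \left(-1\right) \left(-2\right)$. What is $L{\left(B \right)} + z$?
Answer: $\frac{10351}{5710} \approx 1.8128$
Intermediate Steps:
$B = 2$
$z = \frac{407}{571}$ ($z = \frac{-883 + 1290}{1192 - 621} = \frac{407}{571} \approx 0.71278$)
$L{\left(J \right)} = \frac{20 + J}{10 J}$ ($L{\left(J \right)} = \frac{\left(J + 20\right) \frac{1}{J + J}}{5} = \frac{\left(20 + J\right) \frac{1}{2 J}}{5} = \frac{\frac{1}{2} \frac{1}{J} \left(20 + J\right)}{5} = \frac{20 + J}{10 J}$)
$L{\left(B \right)} + z = \frac{20 + 2}{10 \cdot 2} + \frac{407}{571} = \frac{1}{10} \cdot \frac{1}{2} \cdot 22 + \frac{407}{571} = \frac{11}{10} + \frac{407}{571} = \frac{10351}{5710}$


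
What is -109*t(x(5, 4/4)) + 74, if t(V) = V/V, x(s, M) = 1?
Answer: -35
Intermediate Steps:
t(V) = 1
-109*t(x(5, 4/4)) + 74 = -109*1 + 74 = -109 + 74 = -35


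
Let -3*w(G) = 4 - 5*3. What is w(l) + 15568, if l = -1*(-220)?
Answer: 46715/3 ≈ 15572.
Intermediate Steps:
l = 220
w(G) = 11/3 (w(G) = -(4 - 5*3)/3 = -(4 - 15)/3 = -⅓*(-11) = 11/3)
w(l) + 15568 = 11/3 + 15568 = 46715/3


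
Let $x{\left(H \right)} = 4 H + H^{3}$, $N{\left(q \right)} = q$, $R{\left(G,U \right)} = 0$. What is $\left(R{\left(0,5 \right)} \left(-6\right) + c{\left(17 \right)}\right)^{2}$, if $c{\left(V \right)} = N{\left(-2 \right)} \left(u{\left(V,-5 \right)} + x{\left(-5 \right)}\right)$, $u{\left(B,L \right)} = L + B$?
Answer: $70756$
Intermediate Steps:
$x{\left(H \right)} = H^{3} + 4 H$
$u{\left(B,L \right)} = B + L$
$c{\left(V \right)} = 300 - 2 V$ ($c{\left(V \right)} = - 2 \left(\left(V - 5\right) - 5 \left(4 + \left(-5\right)^{2}\right)\right) = - 2 \left(\left(-5 + V\right) - 5 \left(4 + 25\right)\right) = - 2 \left(\left(-5 + V\right) - 145\right) = - 2 \left(-150 + V\right) = 300 - 2 V$)
$\left(R{\left(0,5 \right)} \left(-6\right) + c{\left(17 \right)}\right)^{2} = \left(0 \left(-6\right) + \left(300 - 34\right)\right)^{2} = \left(0 + \left(300 - 34\right)\right)^{2} = \left(0 + 266\right)^{2} = 266^{2} = 70756$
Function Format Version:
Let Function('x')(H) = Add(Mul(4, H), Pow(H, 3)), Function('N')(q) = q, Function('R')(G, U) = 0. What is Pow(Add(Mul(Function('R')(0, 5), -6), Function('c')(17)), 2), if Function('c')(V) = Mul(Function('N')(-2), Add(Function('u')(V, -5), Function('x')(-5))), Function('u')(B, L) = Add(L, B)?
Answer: 70756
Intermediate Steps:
Function('x')(H) = Add(Pow(H, 3), Mul(4, H))
Function('u')(B, L) = Add(B, L)
Function('c')(V) = Add(300, Mul(-2, V)) (Function('c')(V) = Mul(-2, Add(Add(V, -5), Mul(-5, Add(4, Pow(-5, 2))))) = Mul(-2, Add(Add(-5, V), Mul(-5, Add(4, 25)))) = Mul(-2, Add(Add(-5, V), Mul(-5, 29))) = Mul(-2, Add(Add(-5, V), -145)) = Mul(-2, Add(-150, V)) = Add(300, Mul(-2, V)))
Pow(Add(Mul(Function('R')(0, 5), -6), Function('c')(17)), 2) = Pow(Add(Mul(0, -6), Add(300, Mul(-2, 17))), 2) = Pow(Add(0, Add(300, -34)), 2) = Pow(Add(0, 266), 2) = Pow(266, 2) = 70756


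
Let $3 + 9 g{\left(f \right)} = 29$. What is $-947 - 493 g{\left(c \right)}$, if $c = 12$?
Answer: $- \frac{21341}{9} \approx -2371.2$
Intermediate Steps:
$g{\left(f \right)} = \frac{26}{9}$ ($g{\left(f \right)} = - \frac{1}{3} + \frac{1}{9} \cdot 29 = - \frac{1}{3} + \frac{29}{9} = \frac{26}{9}$)
$-947 - 493 g{\left(c \right)} = -947 - \frac{12818}{9} = - \frac{21341}{9}$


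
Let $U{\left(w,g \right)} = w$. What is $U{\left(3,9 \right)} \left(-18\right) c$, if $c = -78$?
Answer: $4212$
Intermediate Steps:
$U{\left(3,9 \right)} \left(-18\right) c = 3 \left(-18\right) \left(-78\right) = \left(-54\right) \left(-78\right) = 4212$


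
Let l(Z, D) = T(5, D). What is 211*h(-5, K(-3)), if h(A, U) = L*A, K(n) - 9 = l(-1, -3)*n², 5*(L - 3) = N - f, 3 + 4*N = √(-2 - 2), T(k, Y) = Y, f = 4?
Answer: -8651/4 - 211*I/2 ≈ -2162.8 - 105.5*I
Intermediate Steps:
l(Z, D) = D
N = -¾ + I/2 (N = -¾ + √(-2 - 2)/4 = -¾ + √(-4)/4 = -¾ + (2*I)/4 = -¾ + I/2 ≈ -0.75 + 0.5*I)
L = 41/20 + I/10 (L = 3 + ((-¾ + I/2) - 1*4)/5 = 3 + ((-¾ + I/2) - 4)/5 = 3 + (-19/4 + I/2)/5 = 3 + (-19/20 + I/10) = 41/20 + I/10 ≈ 2.05 + 0.1*I)
K(n) = 9 - 3*n²
h(A, U) = A*(41/20 + I/10) (h(A, U) = (41/20 + I/10)*A = A*(41/20 + I/10))
211*h(-5, K(-3)) = 211*((1/20)*(-5)*(41 + 2*I)) = 211*(-41/4 - I/2) = -8651/4 - 211*I/2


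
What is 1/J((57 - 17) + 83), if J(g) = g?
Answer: 1/123 ≈ 0.0081301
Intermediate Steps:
1/J((57 - 17) + 83) = 1/((57 - 17) + 83) = 1/(40 + 83) = 1/123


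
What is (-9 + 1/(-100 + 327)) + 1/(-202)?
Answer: -412711/45854 ≈ -9.0005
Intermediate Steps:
(-9 + 1/(-100 + 327)) + 1/(-202) = (-9 + 1/227) - 1/202 = -2042/227 - 1/202 = -412711/45854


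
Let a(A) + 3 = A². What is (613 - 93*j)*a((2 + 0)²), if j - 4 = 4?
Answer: -1703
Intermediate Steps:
j = 8 (j = 4 + 4 = 8)
a(A) = -3 + A²
(613 - 93*j)*a((2 + 0)²) = (613 - 93*8)*(-3 + ((2 + 0)²)²) = (613 - 744)*(-3 + (2²)²) = -131*(-3 + 4²) = -131*(-3 + 16) = -131*13 = -1703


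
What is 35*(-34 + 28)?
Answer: -210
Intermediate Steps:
35*(-34 + 28) = 35*(-6) = -210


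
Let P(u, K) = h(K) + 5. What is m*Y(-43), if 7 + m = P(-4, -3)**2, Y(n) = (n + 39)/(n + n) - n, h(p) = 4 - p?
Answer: 253587/43 ≈ 5897.4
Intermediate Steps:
P(u, K) = 9 - K (P(u, K) = (4 - K) + 5 = 9 - K)
Y(n) = -n + (39 + n)/(2*n) (Y(n) = (39 + n)/((2*n)) - n = (39 + n)*(1/(2*n)) - n = (39 + n)/(2*n) - n = -n + (39 + n)/(2*n))
m = 137 (m = -7 + (9 - 1*(-3))**2 = -7 + (9 + 3)**2 = -7 + 12**2 = -7 + 144 = 137)
m*Y(-43) = 137*(1/2 - 1*(-43) + (39/2)/(-43)) = 137*(1/2 + 43 + (39/2)*(-1/43)) = 137*(1/2 + 43 - 39/86) = 137*(1851/43) = 253587/43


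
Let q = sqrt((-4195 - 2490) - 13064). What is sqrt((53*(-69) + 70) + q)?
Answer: sqrt(-3587 + I*sqrt(19749)) ≈ 1.173 + 59.903*I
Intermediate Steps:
q = I*sqrt(19749) (q = sqrt(-6685 - 13064) = sqrt(-19749) = I*sqrt(19749) ≈ 140.53*I)
sqrt((53*(-69) + 70) + q) = sqrt((53*(-69) + 70) + I*sqrt(19749)) = sqrt((-3657 + 70) + I*sqrt(19749)) = sqrt(-3587 + I*sqrt(19749))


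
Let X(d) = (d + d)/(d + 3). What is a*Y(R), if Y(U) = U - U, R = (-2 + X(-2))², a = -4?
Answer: 0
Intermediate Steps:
X(d) = 2*d/(3 + d) (X(d) = (2*d)/(3 + d) = 2*d/(3 + d))
R = 36 (R = (-2 + 2*(-2)/(3 - 2))² = (-2 + 2*(-2)/1)² = (-2 + 2*(-2)*1)² = (-2 - 4)² = (-6)² = 36)
Y(U) = 0
a*Y(R) = -4*0 = 0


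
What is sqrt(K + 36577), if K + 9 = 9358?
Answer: sqrt(45926) ≈ 214.30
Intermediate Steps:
K = 9349 (K = -9 + 9358 = 9349)
sqrt(K + 36577) = sqrt(9349 + 36577) = sqrt(45926)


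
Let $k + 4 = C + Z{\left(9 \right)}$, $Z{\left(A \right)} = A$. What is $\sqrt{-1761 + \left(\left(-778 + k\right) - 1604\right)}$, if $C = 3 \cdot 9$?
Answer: $i \sqrt{4111} \approx 64.117 i$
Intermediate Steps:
$C = 27$
$k = 32$ ($k = -4 + \left(27 + 9\right) = -4 + 36 = 32$)
$\sqrt{-1761 + \left(\left(-778 + k\right) - 1604\right)} = \sqrt{-1761 + \left(\left(-778 + 32\right) - 1604\right)} = \sqrt{-1761 - 2350} = \sqrt{-4111} = i \sqrt{4111}$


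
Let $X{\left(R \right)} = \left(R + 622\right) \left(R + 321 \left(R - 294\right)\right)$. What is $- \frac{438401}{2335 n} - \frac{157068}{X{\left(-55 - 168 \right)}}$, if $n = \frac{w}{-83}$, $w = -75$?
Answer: $- \frac{40211018839226}{193530112125} \approx -207.78$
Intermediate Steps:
$X{\left(R \right)} = \left(-94374 + 322 R\right) \left(622 + R\right)$ ($X{\left(R \right)} = \left(622 + R\right) \left(R + 321 \left(-294 + R\right)\right) = \left(622 + R\right) \left(R + \left(-94374 + 321 R\right)\right) = \left(622 + R\right) \left(-94374 + 322 R\right) = \left(-94374 + 322 R\right) \left(622 + R\right)$)
$n = \frac{75}{83}$ ($n = - \frac{75}{-83} = \left(-75\right) \left(- \frac{1}{83}\right) = \frac{75}{83} \approx 0.90361$)
$- \frac{438401}{2335 n} - \frac{157068}{X{\left(-55 - 168 \right)}} = - \frac{438401}{2335 \cdot \frac{75}{83}} - \frac{157068}{-58700628 + 322 \left(-55 - 168\right)^{2} + 105910 \left(-55 - 168\right)} = - \frac{438401}{\frac{175125}{83}} - \frac{157068}{-58700628 + 322 \left(-223\right)^{2} + 105910 \left(-223\right)} = \left(-438401\right) \frac{83}{175125} - \frac{157068}{-58700628 + 322 \cdot 49729 - 23617930} = - \frac{36387283}{175125} - \frac{157068}{-58700628 + 16012738 - 23617930} = - \frac{36387283}{175125} - \frac{157068}{-66305820} = - \frac{36387283}{175125} - - \frac{13089}{5525485} = - \frac{36387283}{175125} + \frac{13089}{5525485} = - \frac{40211018839226}{193530112125}$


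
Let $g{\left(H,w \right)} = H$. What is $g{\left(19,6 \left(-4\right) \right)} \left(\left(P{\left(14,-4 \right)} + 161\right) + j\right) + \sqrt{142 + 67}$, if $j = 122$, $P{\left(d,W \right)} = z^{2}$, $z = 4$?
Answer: $5681 + \sqrt{209} \approx 5695.5$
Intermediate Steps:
$P{\left(d,W \right)} = 16$ ($P{\left(d,W \right)} = 4^{2} = 16$)
$g{\left(19,6 \left(-4\right) \right)} \left(\left(P{\left(14,-4 \right)} + 161\right) + j\right) + \sqrt{142 + 67} = 19 \left(\left(16 + 161\right) + 122\right) + \sqrt{142 + 67} = 19 \left(177 + 122\right) + \sqrt{209} = 19 \cdot 299 + \sqrt{209} = 5681 + \sqrt{209}$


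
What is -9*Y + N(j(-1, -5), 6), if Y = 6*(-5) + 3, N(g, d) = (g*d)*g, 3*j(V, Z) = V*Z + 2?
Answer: 827/3 ≈ 275.67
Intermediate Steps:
j(V, Z) = ⅔ + V*Z/3 (j(V, Z) = (V*Z + 2)/3 = (2 + V*Z)/3 = ⅔ + V*Z/3)
N(g, d) = d*g² (N(g, d) = (d*g)*g = d*g²)
Y = -27 (Y = -30 + 3 = -27)
-9*Y + N(j(-1, -5), 6) = -9*(-27) + 6*(⅔ + (⅓)*(-1)*(-5))² = 243 + 6*(⅔ + 5/3)² = 243 + 6*(7/3)² = 243 + 6*(49/9) = 243 + 98/3 = 827/3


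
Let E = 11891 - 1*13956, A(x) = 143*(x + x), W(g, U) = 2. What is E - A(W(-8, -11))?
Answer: -2637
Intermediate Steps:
A(x) = 286*x (A(x) = 143*(2*x) = 286*x)
E = -2065 (E = 11891 - 13956 = -2065)
E - A(W(-8, -11)) = -2065 - 286*2 = -2065 - 1*572 = -2065 - 572 = -2637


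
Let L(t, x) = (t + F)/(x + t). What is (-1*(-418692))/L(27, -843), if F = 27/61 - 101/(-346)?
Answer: -7210921295232/585365 ≈ -1.2319e+7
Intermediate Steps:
F = 15503/21106 (F = 27*(1/61) - 101*(-1/346) = 27/61 + 101/346 = 15503/21106 ≈ 0.73453)
L(t, x) = (15503/21106 + t)/(t + x) (L(t, x) = (t + 15503/21106)/(x + t) = (15503/21106 + t)/(t + x))
(-1*(-418692))/L(27, -843) = (-1*(-418692))/(((15503/21106 + 27)/(27 - 843))) = 418692/(((585365/21106)/(-816))) = 418692/((-1/816*585365/21106)) = 418692/(-585365/17222496) = 418692*(-17222496/585365) = -7210921295232/585365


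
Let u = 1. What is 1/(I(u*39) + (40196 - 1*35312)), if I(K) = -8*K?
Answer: 1/4572 ≈ 0.00021872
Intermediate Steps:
1/(I(u*39) + (40196 - 1*35312)) = 1/(-8*39 + (40196 - 1*35312)) = 1/(-8*39 + (40196 - 35312)) = 1/(-312 + 4884) = 1/4572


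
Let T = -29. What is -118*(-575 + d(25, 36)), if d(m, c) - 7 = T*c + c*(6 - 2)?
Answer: 173224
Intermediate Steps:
d(m, c) = 7 - 25*c (d(m, c) = 7 + (-29*c + c*(6 - 2)) = 7 + (-29*c + c*4) = 7 + (-29*c + 4*c) = 7 - 25*c)
-118*(-575 + d(25, 36)) = -118*(-575 + (7 - 25*36)) = -118*(-575 + (7 - 900)) = -118*(-575 - 893) = -118*(-1468) = 173224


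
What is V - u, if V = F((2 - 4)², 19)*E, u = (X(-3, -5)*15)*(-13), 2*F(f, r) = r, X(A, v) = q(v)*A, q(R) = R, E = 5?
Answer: 5945/2 ≈ 2972.5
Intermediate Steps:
X(A, v) = A*v (X(A, v) = v*A = A*v)
F(f, r) = r/2
u = -2925 (u = (-3*(-5)*15)*(-13) = (15*15)*(-13) = 225*(-13) = -2925)
V = 95/2 (V = ((½)*19)*5 = (19/2)*5 = 95/2 ≈ 47.500)
V - u = 95/2 - 1*(-2925) = 95/2 + 2925 = 5945/2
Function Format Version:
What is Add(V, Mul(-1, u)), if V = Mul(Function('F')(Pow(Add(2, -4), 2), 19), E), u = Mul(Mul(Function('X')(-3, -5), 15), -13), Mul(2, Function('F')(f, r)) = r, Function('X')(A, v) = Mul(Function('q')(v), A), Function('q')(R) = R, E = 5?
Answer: Rational(5945, 2) ≈ 2972.5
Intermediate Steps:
Function('X')(A, v) = Mul(A, v) (Function('X')(A, v) = Mul(v, A) = Mul(A, v))
Function('F')(f, r) = Mul(Rational(1, 2), r)
u = -2925 (u = Mul(Mul(Mul(-3, -5), 15), -13) = Mul(Mul(15, 15), -13) = Mul(225, -13) = -2925)
V = Rational(95, 2) (V = Mul(Mul(Rational(1, 2), 19), 5) = Mul(Rational(19, 2), 5) = Rational(95, 2) ≈ 47.500)
Add(V, Mul(-1, u)) = Add(Rational(95, 2), Mul(-1, -2925)) = Add(Rational(95, 2), 2925) = Rational(5945, 2)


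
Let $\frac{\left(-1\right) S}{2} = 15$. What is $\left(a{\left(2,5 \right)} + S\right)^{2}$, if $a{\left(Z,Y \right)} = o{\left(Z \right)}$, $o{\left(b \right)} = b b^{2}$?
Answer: $484$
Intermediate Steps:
$o{\left(b \right)} = b^{3}$
$a{\left(Z,Y \right)} = Z^{3}$
$S = -30$ ($S = \left(-2\right) 15 = -30$)
$\left(a{\left(2,5 \right)} + S\right)^{2} = \left(2^{3} - 30\right)^{2} = \left(8 - 30\right)^{2} = \left(-22\right)^{2} = 484$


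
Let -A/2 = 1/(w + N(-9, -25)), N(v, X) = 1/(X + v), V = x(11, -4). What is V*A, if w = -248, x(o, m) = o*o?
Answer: 8228/8433 ≈ 0.97569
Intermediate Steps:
x(o, m) = o**2
V = 121 (V = 11**2 = 121)
A = 68/8433 (A = -2/(-248 + 1/(-25 - 9)) = -2/(-248 + 1/(-34)) = -2/(-248 - 1/34) = -2/(-8433/34) = -2*(-34/8433) = 68/8433 ≈ 0.0080636)
V*A = 121*(68/8433) = 8228/8433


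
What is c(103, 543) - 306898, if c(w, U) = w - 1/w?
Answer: -31599886/103 ≈ -3.0680e+5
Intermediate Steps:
c(103, 543) - 306898 = (103 - 1/103) - 306898 = 10608/103 - 306898 = -31599886/103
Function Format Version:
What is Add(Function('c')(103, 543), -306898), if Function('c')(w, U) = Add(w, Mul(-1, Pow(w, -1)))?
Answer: Rational(-31599886, 103) ≈ -3.0680e+5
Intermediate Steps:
Add(Function('c')(103, 543), -306898) = Add(Add(103, Mul(-1, Pow(103, -1))), -306898) = Add(Add(103, Mul(-1, Rational(1, 103))), -306898) = Add(Add(103, Rational(-1, 103)), -306898) = Add(Rational(10608, 103), -306898) = Rational(-31599886, 103)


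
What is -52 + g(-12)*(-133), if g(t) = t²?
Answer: -19204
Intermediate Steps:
-52 + g(-12)*(-133) = -52 + (-12)²*(-133) = -52 + 144*(-133) = -52 - 19152 = -19204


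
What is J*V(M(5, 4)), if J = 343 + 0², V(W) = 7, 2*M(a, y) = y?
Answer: 2401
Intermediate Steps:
M(a, y) = y/2
J = 343 (J = 343 + 0 = 343)
J*V(M(5, 4)) = 343*7 = 2401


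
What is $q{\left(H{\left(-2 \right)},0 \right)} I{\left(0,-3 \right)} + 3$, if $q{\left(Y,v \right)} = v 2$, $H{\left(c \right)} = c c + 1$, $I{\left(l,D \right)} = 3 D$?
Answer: $3$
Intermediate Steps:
$H{\left(c \right)} = 1 + c^{2}$ ($H{\left(c \right)} = c^{2} + 1 = 1 + c^{2}$)
$q{\left(Y,v \right)} = 2 v$
$q{\left(H{\left(-2 \right)},0 \right)} I{\left(0,-3 \right)} + 3 = 2 \cdot 0 \cdot 3 \left(-3\right) + 3 = 0 \left(-9\right) + 3 = 0 + 3 = 3$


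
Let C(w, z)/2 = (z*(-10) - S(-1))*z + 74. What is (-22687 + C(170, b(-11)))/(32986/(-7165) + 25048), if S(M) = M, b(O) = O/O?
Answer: -53873635/59811978 ≈ -0.90072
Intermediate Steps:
b(O) = 1
C(w, z) = 148 + 2*z*(1 - 10*z) (C(w, z) = 2*((z*(-10) - 1*(-1))*z + 74) = 2*((-10*z + 1)*z + 74) = 2*((1 - 10*z)*z + 74) = 2*(z*(1 - 10*z) + 74) = 2*(74 + z*(1 - 10*z)) = 148 + 2*z*(1 - 10*z))
(-22687 + C(170, b(-11)))/(32986/(-7165) + 25048) = (-22687 + (148 - 20*1² + 2*1))/(32986/(-7165) + 25048) = (-22687 + (148 - 20*1 + 2))/(32986*(-1/7165) + 25048) = (-22687 + (148 - 20 + 2))/(-32986/7165 + 25048) = (-22687 + 130)/(179435934/7165) = -22557*7165/179435934 = -53873635/59811978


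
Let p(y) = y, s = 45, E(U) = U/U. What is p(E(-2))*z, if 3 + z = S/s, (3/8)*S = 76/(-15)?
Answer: -6683/2025 ≈ -3.3002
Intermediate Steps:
E(U) = 1
S = -608/45 (S = 8*(76/(-15))/3 = 8*(76*(-1/15))/3 = (8/3)*(-76/15) = -608/45 ≈ -13.511)
z = -6683/2025 (z = -3 - 608/45/45 = -3 - 608/45*1/45 = -3 - 608/2025 = -6683/2025 ≈ -3.3002)
p(E(-2))*z = 1*(-6683/2025) = -6683/2025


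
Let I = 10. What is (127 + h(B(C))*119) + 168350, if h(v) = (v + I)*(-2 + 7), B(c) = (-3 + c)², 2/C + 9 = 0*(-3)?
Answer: 14628982/81 ≈ 1.8060e+5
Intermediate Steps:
C = -2/9 (C = 2/(-9 + 0*(-3)) = 2/(-9 + 0) = 2/(-9) = 2*(-⅑) = -2/9 ≈ -0.22222)
h(v) = 50 + 5*v (h(v) = (v + 10)*(-2 + 7) = (10 + v)*5 = 50 + 5*v)
(127 + h(B(C))*119) + 168350 = (127 + (50 + 5*(-3 - 2/9)²)*119) + 168350 = (127 + (50 + 5*(-29/9)²)*119) + 168350 = (127 + (50 + 5*(841/81))*119) + 168350 = (127 + (50 + 4205/81)*119) + 168350 = (127 + (8255/81)*119) + 168350 = (127 + 982345/81) + 168350 = 992632/81 + 168350 = 14628982/81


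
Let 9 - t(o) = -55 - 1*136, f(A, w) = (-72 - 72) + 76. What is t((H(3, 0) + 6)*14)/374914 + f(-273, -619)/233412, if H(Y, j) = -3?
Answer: 2648531/10938678321 ≈ 0.00024213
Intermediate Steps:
f(A, w) = -68 (f(A, w) = -144 + 76 = -68)
t(o) = 200 (t(o) = 9 - (-55 - 1*136) = 9 - (-55 - 136) = 9 - 1*(-191) = 9 + 191 = 200)
t((H(3, 0) + 6)*14)/374914 + f(-273, -619)/233412 = 200/374914 - 68/233412 = 200*(1/374914) - 68*1/233412 = 100/187457 - 17/58353 = 2648531/10938678321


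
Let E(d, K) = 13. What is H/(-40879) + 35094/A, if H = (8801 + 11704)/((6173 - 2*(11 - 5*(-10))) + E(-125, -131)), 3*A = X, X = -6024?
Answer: -1087437727263/62220454256 ≈ -17.477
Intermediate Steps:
A = -2008 (A = (1/3)*(-6024) = -2008)
H = 20505/6064 (H = (8801 + 11704)/((6173 - 2*(11 - 5*(-10))) + 13) = 20505/((6173 - 2*(11 + 50)) + 13) = 20505/((6173 - 2*61) + 13) = 20505/((6173 - 122) + 13) = 20505/(6051 + 13) = 20505/6064 ≈ 3.3814)
H/(-40879) + 35094/A = (20505/6064)/(-40879) + 35094/(-2008) = (20505/6064)*(-1/40879) + 35094*(-1/2008) = -20505/247890256 - 17547/1004 = -1087437727263/62220454256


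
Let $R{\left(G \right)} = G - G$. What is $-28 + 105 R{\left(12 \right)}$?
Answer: $-28$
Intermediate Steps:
$R{\left(G \right)} = 0$
$-28 + 105 R{\left(12 \right)} = -28 + 105 \cdot 0 = -28 + 0 = -28$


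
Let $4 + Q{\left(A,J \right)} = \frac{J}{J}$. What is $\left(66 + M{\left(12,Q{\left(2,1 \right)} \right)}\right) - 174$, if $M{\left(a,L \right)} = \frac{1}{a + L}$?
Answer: $- \frac{971}{9} \approx -107.89$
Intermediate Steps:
$Q{\left(A,J \right)} = -3$ ($Q{\left(A,J \right)} = -4 + \frac{J}{J} = -4 + 1 = -3$)
$M{\left(a,L \right)} = \frac{1}{L + a}$
$\left(66 + M{\left(12,Q{\left(2,1 \right)} \right)}\right) - 174 = \left(66 + \frac{1}{-3 + 12}\right) - 174 = \left(66 + \frac{1}{9}\right) - 174 = \frac{595}{9} - 174 = - \frac{971}{9}$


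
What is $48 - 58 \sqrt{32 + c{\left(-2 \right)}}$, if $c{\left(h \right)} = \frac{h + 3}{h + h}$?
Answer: $48 - 29 \sqrt{127} \approx -278.81$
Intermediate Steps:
$c{\left(h \right)} = \frac{3 + h}{2 h}$
$48 - 58 \sqrt{32 + c{\left(-2 \right)}} = 48 - 58 \sqrt{32 + \frac{3 - 2}{2 \left(-2\right)}} = 48 - 58 \sqrt{32 + \frac{1}{2} \left(- \frac{1}{2}\right) 1} = 48 - 58 \sqrt{32 - \frac{1}{4}} = 48 - 58 \sqrt{\frac{127}{4}} = 48 - 58 \frac{\sqrt{127}}{2} = 48 - 29 \sqrt{127}$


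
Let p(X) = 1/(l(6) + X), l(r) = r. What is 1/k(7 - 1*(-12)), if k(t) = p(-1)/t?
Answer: 95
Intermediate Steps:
p(X) = 1/(6 + X)
k(t) = 1/(5*t) (k(t) = 1/((6 - 1)*t) = 1/(5*t))
1/k(7 - 1*(-12)) = 1/(1/(5*(7 - 1*(-12)))) = 1/(1/(5*(7 + 12))) = 1/((⅕)/19) = 1/((⅕)*(1/19)) = 1/(1/95) = 95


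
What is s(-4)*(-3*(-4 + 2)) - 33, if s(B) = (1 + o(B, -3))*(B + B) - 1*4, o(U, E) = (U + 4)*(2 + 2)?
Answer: -105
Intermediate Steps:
o(U, E) = 16 + 4*U (o(U, E) = (4 + U)*4 = 16 + 4*U)
s(B) = -4 + 2*B*(17 + 4*B) (s(B) = (1 + (16 + 4*B))*(B + B) - 1*4 = (17 + 4*B)*(2*B) - 4 = 2*B*(17 + 4*B) - 4 = -4 + 2*B*(17 + 4*B))
s(-4)*(-3*(-4 + 2)) - 33 = (-4 + 8*(-4)**2 + 34*(-4))*(-3*(-4 + 2)) - 33 = (-4 + 8*16 - 136)*(-3*(-2)) - 33 = (-4 + 128 - 136)*6 - 33 = -12*6 - 33 = -72 - 33 = -105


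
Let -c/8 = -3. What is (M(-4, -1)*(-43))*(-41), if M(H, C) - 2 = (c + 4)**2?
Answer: 1385718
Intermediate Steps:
c = 24 (c = -8*(-3) = 24)
M(H, C) = 786 (M(H, C) = 2 + (24 + 4)**2 = 2 + 28**2 = 2 + 784 = 786)
(M(-4, -1)*(-43))*(-41) = (786*(-43))*(-41) = -33798*(-41) = 1385718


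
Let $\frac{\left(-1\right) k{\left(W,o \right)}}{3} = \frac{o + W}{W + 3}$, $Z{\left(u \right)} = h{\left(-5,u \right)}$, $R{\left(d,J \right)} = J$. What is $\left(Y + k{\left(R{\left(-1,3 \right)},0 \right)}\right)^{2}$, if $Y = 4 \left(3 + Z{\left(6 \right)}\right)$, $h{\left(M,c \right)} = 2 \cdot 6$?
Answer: $\frac{13689}{4} \approx 3422.3$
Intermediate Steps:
$h{\left(M,c \right)} = 12$
$Z{\left(u \right)} = 12$
$k{\left(W,o \right)} = - \frac{3 \left(W + o\right)}{3 + W}$ ($k{\left(W,o \right)} = - 3 \frac{o + W}{W + 3} = - 3 \frac{W + o}{3 + W} = - \frac{3 \left(W + o\right)}{3 + W}$)
$Y = 60$ ($Y = 4 \left(3 + 12\right) = 4 \cdot 15 = 60$)
$\left(Y + k{\left(R{\left(-1,3 \right)},0 \right)}\right)^{2} = \left(60 + \frac{3 \left(\left(-1\right) 3 - 0\right)}{3 + 3}\right)^{2} = \left(60 + \frac{3 \left(-3 + 0\right)}{6}\right)^{2} = \left(60 + 3 \cdot \frac{1}{6} \left(-3\right)\right)^{2} = \left(60 - \frac{3}{2}\right)^{2} = \left(\frac{117}{2}\right)^{2} = \frac{13689}{4}$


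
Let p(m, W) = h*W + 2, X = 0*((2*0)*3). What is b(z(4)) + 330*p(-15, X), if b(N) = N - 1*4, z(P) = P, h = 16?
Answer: 660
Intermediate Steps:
b(N) = -4 + N (b(N) = N - 4 = -4 + N)
X = 0 (X = 0*(0*3) = 0*0 = 0)
p(m, W) = 2 + 16*W (p(m, W) = 16*W + 2 = 2 + 16*W)
b(z(4)) + 330*p(-15, X) = (-4 + 4) + 330*(2 + 16*0) = 0 + 330*(2 + 0) = 0 + 330*2 = 0 + 660 = 660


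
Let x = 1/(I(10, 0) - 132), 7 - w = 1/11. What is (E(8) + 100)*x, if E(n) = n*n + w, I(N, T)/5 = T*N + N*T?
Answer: -470/363 ≈ -1.2948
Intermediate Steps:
w = 76/11 (w = 7 - 1/11 = 76/11 ≈ 6.9091)
I(N, T) = 10*N*T (I(N, T) = 5*(T*N + N*T) = 5*(N*T + N*T) = 5*(2*N*T) = 10*N*T)
E(n) = 76/11 + n² (E(n) = n*n + 76/11 = n² + 76/11 = 76/11 + n²)
x = -1/132 (x = 1/(10*10*0 - 132) = 1/(0 - 132) = 1/(-132) = -1/132 ≈ -0.0075758)
(E(8) + 100)*x = ((76/11 + 8²) + 100)*(-1/132) = ((76/11 + 64) + 100)*(-1/132) = (780/11 + 100)*(-1/132) = (1880/11)*(-1/132) = -470/363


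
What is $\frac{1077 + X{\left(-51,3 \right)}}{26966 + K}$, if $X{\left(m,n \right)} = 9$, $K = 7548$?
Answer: $\frac{543}{17257} \approx 0.031465$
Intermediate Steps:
$\frac{1077 + X{\left(-51,3 \right)}}{26966 + K} = \frac{1077 + 9}{26966 + 7548} = \frac{1086}{34514} = 1086 \cdot \frac{1}{34514} = \frac{543}{17257}$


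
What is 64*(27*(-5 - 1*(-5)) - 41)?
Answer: -2624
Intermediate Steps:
64*(27*(-5 - 1*(-5)) - 41) = 64*(27*(-5 + 5) - 41) = 64*(27*0 - 41) = 64*(0 - 41) = 64*(-41) = -2624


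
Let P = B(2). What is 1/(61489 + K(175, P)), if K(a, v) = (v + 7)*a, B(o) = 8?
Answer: 1/64114 ≈ 1.5597e-5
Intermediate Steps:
P = 8
K(a, v) = a*(7 + v) (K(a, v) = (7 + v)*a = a*(7 + v))
1/(61489 + K(175, P)) = 1/(61489 + 175*(7 + 8)) = 1/(61489 + 175*15) = 1/(61489 + 2625) = 1/64114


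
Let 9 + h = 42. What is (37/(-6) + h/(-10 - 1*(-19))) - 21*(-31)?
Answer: 1297/2 ≈ 648.50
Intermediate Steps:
h = 33 (h = -9 + 42 = 33)
(37/(-6) + h/(-10 - 1*(-19))) - 21*(-31) = (37/(-6) + 33/(-10 - 1*(-19))) - 21*(-31) = (37*(-⅙) + 33/(-10 + 19)) + 651 = (-37/6 + 33/9) + 651 = (-37/6 + 33*(⅑)) + 651 = (-37/6 + 11/3) + 651 = -5/2 + 651 = 1297/2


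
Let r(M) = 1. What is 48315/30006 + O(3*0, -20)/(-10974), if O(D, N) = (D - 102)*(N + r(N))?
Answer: 26225399/18293658 ≈ 1.4336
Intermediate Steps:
O(D, N) = (1 + N)*(-102 + D) (O(D, N) = (D - 102)*(N + 1) = (-102 + D)*(1 + N) = (1 + N)*(-102 + D))
48315/30006 + O(3*0, -20)/(-10974) = 48315/30006 + (-102 + 3*0 - 102*(-20) + (3*0)*(-20))/(-10974) = 48315*(1/30006) + (-102 + 0 + 2040 + 0*(-20))*(-1/10974) = 16105/10002 + (-102 + 0 + 2040 + 0)*(-1/10974) = 16105/10002 + 1938*(-1/10974) = 16105/10002 - 323/1829 = 26225399/18293658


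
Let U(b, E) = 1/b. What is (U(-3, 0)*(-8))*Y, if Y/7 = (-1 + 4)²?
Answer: 168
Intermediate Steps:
Y = 63 (Y = 7*(-1 + 4)² = 7*3² = 7*9 = 63)
(U(-3, 0)*(-8))*Y = (-8/(-3))*63 = -⅓*(-8)*63 = (8/3)*63 = 168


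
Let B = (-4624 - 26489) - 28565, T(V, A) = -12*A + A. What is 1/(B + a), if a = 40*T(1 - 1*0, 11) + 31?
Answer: -1/64487 ≈ -1.5507e-5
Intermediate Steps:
T(V, A) = -11*A
B = -59678 (B = -31113 - 28565 = -59678)
a = -4809 (a = 40*(-11*11) + 31 = 40*(-121) + 31 = -4840 + 31 = -4809)
1/(B + a) = 1/(-59678 - 4809) = 1/(-64487) = -1/64487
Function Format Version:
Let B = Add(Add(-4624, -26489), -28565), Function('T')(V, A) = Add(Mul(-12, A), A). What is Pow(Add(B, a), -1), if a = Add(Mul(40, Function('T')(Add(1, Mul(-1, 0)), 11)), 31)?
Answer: Rational(-1, 64487) ≈ -1.5507e-5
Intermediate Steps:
Function('T')(V, A) = Mul(-11, A)
B = -59678 (B = Add(-31113, -28565) = -59678)
a = -4809 (a = Add(Mul(40, Mul(-11, 11)), 31) = Add(Mul(40, -121), 31) = Add(-4840, 31) = -4809)
Pow(Add(B, a), -1) = Pow(Add(-59678, -4809), -1) = Pow(-64487, -1) = Rational(-1, 64487)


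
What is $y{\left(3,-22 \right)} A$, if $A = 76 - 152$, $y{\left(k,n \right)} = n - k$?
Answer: $1900$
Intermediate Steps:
$A = -76$
$y{\left(3,-22 \right)} A = \left(-22 - 3\right) \left(-76\right) = \left(-25\right) \left(-76\right) = 1900$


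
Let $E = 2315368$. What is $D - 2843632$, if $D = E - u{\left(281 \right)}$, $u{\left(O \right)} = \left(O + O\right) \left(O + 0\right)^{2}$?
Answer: $-44904346$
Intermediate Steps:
$u{\left(O \right)} = 2 O^{3}$ ($u{\left(O \right)} = 2 O O^{2} = 2 O^{3}$)
$D = -42060714$ ($D = 2315368 - 2 \cdot 281^{3} = 2315368 - 2 \cdot 22188041 = 2315368 - 44376082 = -42060714$)
$D - 2843632 = -42060714 - 2843632 = -44904346$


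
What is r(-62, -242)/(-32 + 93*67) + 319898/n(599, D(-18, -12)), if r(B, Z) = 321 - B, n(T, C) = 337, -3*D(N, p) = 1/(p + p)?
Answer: 1983176773/2089063 ≈ 949.31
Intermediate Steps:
D(N, p) = -1/(6*p) (D(N, p) = -1/(3*(p + p)) = -1/(2*p)/3 = -1/(6*p))
r(-62, -242)/(-32 + 93*67) + 319898/n(599, D(-18, -12)) = (321 - 1*(-62))/(-32 + 93*67) + 319898/337 = (321 + 62)/(-32 + 6231) + 319898*(1/337) = 383/6199 + 319898/337 = 1983176773/2089063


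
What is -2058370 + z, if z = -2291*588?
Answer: -3405478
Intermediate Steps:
z = -1347108
-2058370 + z = -2058370 - 1347108 = -3405478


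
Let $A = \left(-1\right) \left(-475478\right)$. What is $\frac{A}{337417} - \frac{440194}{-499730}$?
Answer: $\frac{193069779919}{84308698705} \approx 2.29$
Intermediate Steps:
$A = 475478$
$\frac{A}{337417} - \frac{440194}{-499730} = \frac{475478}{337417} - \frac{440194}{-499730} = 475478 \cdot \frac{1}{337417} - - \frac{220097}{249865} = \frac{475478}{337417} + \frac{220097}{249865} = \frac{193069779919}{84308698705}$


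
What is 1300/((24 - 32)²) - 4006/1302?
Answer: 179527/10416 ≈ 17.236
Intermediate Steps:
1300/((24 - 32)²) - 4006/1302 = 1300/((-8)²) - 4006*1/1302 = 1300/64 - 2003/651 = 1300*(1/64) - 2003/651 = 325/16 - 2003/651 = 179527/10416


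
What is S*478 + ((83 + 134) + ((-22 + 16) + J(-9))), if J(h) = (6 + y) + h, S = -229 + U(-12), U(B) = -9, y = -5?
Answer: -113561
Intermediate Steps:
S = -238 (S = -229 - 9 = -238)
J(h) = 1 + h (J(h) = (6 - 5) + h = 1 + h)
S*478 + ((83 + 134) + ((-22 + 16) + J(-9))) = -238*478 + ((83 + 134) + ((-22 + 16) + (1 - 9))) = -113764 + (217 + (-6 - 8)) = -113764 + (217 - 14) = -113764 + 203 = -113561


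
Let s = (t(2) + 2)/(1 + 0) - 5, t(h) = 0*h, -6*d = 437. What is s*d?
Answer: 437/2 ≈ 218.50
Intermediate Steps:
d = -437/6 (d = -⅙*437 = -437/6 ≈ -72.833)
t(h) = 0
s = -3 (s = (0 + 2)/(1 + 0) - 5 = 2/1 - 5 = 2*1 - 5 = 2 - 5 = -3)
s*d = -3*(-437/6) = 437/2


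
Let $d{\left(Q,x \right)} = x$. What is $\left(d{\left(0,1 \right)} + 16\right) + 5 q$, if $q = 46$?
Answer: $247$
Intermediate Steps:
$\left(d{\left(0,1 \right)} + 16\right) + 5 q = \left(1 + 16\right) + 5 \cdot 46 = 17 + 230 = 247$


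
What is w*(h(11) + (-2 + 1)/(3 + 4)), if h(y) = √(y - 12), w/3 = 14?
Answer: -6 + 42*I ≈ -6.0 + 42.0*I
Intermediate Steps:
w = 42 (w = 3*14 = 42)
h(y) = √(-12 + y)
w*(h(11) + (-2 + 1)/(3 + 4)) = 42*(√(-12 + 11) + (-2 + 1)/(3 + 4)) = 42*(√(-1) - 1/7) = 42*(I - 1*⅐) = 42*(I - ⅐) = 42*(-⅐ + I) = -6 + 42*I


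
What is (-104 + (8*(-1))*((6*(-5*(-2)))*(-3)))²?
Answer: 1784896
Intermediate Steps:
(-104 + (8*(-1))*((6*(-5*(-2)))*(-3)))² = (-104 - 8*6*10*(-3))² = (-104 - 480*(-3))² = (-104 - 8*(-180))² = (-104 + 1440)² = 1336² = 1784896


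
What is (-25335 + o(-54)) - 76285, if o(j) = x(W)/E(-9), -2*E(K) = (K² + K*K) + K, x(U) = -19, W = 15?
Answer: -15547822/153 ≈ -1.0162e+5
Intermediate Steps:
E(K) = -K² - K/2 (E(K) = -((K² + K*K) + K)/2 = -((K² + K²) + K)/2 = -(2*K² + K)/2 = -(K + 2*K²)/2 = -K² - K/2)
o(j) = 38/153 (o(j) = -19*1/(9*(½ - 9)) = -19/((-1*(-9)*(-17/2))) = -19/(-153/2) = -19*(-2/153) = 38/153)
(-25335 + o(-54)) - 76285 = (-25335 + 38/153) - 76285 = -3876217/153 - 76285 = -15547822/153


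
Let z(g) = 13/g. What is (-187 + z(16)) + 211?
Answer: 397/16 ≈ 24.813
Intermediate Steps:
(-187 + z(16)) + 211 = (-187 + 13/16) + 211 = -2979/16 + 211 = 397/16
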